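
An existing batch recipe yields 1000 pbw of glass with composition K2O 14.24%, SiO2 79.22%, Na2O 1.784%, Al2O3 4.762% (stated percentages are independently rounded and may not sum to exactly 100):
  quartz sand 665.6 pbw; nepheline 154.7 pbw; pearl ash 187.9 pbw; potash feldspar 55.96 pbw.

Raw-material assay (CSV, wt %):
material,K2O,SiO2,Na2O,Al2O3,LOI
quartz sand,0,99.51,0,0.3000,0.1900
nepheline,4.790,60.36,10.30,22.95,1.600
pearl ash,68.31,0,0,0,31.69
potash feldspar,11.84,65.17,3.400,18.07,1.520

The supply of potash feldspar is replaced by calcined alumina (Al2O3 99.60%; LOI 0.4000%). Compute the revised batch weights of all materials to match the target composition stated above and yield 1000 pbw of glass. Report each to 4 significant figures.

Mid-chain values appear (rounded to 4 significant digits) across the worked steps. The working math runs at full float precision through the solve; every reported result takes a single rounding. Derived quantities (the four compositions, yield, glass mass, ignition loss, the totals) are recomputed from the batch weights for 1000 pbw of glass at exact precision as they appear in the question or the answer.
Oxide mass targets, per 1000 pbw glass:
  K2O: 14.24% × 1000 = 142.4 pbw
  SiO2: 79.22% × 1000 = 792.2 pbw
  Na2O: 1.784% × 1000 = 17.84 pbw
  Al2O3: 4.762% × 1000 = 47.62 pbw
Verifying the oxide balance using the reported weights, versus the basis set out (every target is met by its sum exact up to rounding of places):
  K2O: 173.2·0.04790 + 196.3·0.6831 = 142.4 pbw (target 142.4 pbw)
  SiO2: 691.0·0.9951 + 173.2·0.6036 = 792.2 pbw (target 792.2 pbw)
  Na2O: 173.2·0.1030 = 17.84 pbw (target 17.84 pbw)
  Al2O3: 691.0·0.003000 + 173.2·0.2295 + 5.820·0.9960 = 47.62 pbw (target 47.62 pbw)
Glass-mass sanity pass: total batch − LOI = 1000 pbw (oxide target masses add up to 1000 pbw; the stated basis being 1000 pbw — rounding explains the deltas).
Batch total: Σ batch = 1066 pbw; loss to ignition Σ batch·LOI = 66.31 pbw; yield, glass over the total, = 93.78%.

Revised batch per 1000 pbw glass:
  quartz sand: 691.0 pbw
  nepheline: 173.2 pbw
  pearl ash: 196.3 pbw
  calcined alumina: 5.820 pbw
Total batch = 1066 pbw; LOI loss = 66.31 pbw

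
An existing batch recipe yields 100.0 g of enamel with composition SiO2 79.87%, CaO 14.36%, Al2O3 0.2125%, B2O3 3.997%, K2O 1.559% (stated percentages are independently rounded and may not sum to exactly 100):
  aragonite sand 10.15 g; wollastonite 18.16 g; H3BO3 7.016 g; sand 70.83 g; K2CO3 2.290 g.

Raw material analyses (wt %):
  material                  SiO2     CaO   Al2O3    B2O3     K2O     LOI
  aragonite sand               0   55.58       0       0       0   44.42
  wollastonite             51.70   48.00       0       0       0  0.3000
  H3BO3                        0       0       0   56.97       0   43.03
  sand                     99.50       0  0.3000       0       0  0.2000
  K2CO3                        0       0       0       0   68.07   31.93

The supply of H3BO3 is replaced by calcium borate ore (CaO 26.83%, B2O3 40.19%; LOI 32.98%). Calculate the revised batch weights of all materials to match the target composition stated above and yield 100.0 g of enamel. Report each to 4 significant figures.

Revised batch per 100.0 g enamel:
  aragonite sand: 5.349 g
  wollastonite: 18.16 g
  calcium borate ore: 9.945 g
  sand: 70.83 g
  K2CO3: 2.290 g
Total batch = 106.6 g; LOI loss = 6.583 g

Full precision is kept from first step to last; intermediates are shown (rounded to 4 significant figures) between the steps — every reported value is rounded a single time — all derived quantities (five oxide percentages, glass mass, the yield, LOI, totals) are computed from the weighed amounts on 100.0 g of glass in exact precision, as given in the problem or answer text.
Oxide-by-oxide targets in 100.0 g enamel:
  SiO2: 79.87% × 100.0 = 79.87 g
  CaO: 14.36% × 100.0 = 14.36 g
  Al2O3: 0.2125% × 100.0 = 0.2125 g
  B2O3: 3.997% × 100.0 = 3.997 g
  K2O: 1.559% × 100.0 = 1.559 g
Sums-versus-targets review per the reported batch figures, against the basis in use (delivered sums recover each target net of answer rounding effects):
  SiO2: 18.16·0.5170 + 70.83·0.9950 = 79.86 g (target 79.87 g)
  CaO: 5.349·0.5558 + 18.16·0.4800 + 9.945·0.2683 = 14.36 g (target 14.36 g)
  Al2O3: 70.83·0.003000 = 0.2125 g (target 0.2125 g)
  B2O3: 9.945·0.4019 = 3.997 g (target 3.997 g)
  K2O: 2.290·0.6807 = 1.559 g (target 1.559 g)
The glass-mass cross-check: net batch after ignition = 99.99 g (the Σ of target masses is 100.0 g; basis as stated: 100.0 g — gaps are rounding artifacts).
Summing the batch: Σ batch = 106.6 g; LOI removed, Σ of batch·LOI: 6.583 g; the yield ratio, glass ÷ batch: 93.82%.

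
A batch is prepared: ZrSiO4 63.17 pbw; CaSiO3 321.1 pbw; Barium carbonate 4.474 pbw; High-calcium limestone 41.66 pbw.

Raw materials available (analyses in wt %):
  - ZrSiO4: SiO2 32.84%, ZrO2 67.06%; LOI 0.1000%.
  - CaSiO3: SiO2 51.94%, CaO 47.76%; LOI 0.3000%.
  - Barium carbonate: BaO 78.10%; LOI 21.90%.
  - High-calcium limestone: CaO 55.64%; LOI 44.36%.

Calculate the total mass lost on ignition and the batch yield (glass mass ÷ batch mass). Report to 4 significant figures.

LOI loss = 20.49 pbw; glass = 409.9 pbw; yield = 95.24%

Intermediates are displayed rounded off to 4 significant digits within the worked lines — every computation keeps full float precision at all times — every reported value takes a single rounding. The derived quantities (yield, net glass mass, four oxide percentages, totals, LOI) are recomputed at exact precision from the batch weights on 409.9 pbw of glass, exactly as shown in either problem or answer.
Each material's LOI contribution:
  ZrSiO4: 63.17 × 0.001000 = 0.06317 pbw
  CaSiO3: 321.1 × 0.003000 = 0.9633 pbw
  Barium carbonate: 4.474 × 0.2190 = 0.9798 pbw
  High-calcium limestone: 41.66 × 0.4436 = 18.48 pbw
Total LOI = 20.49 pbw
Glass = batch − LOI = 430.4 − 20.49 = 409.9 pbw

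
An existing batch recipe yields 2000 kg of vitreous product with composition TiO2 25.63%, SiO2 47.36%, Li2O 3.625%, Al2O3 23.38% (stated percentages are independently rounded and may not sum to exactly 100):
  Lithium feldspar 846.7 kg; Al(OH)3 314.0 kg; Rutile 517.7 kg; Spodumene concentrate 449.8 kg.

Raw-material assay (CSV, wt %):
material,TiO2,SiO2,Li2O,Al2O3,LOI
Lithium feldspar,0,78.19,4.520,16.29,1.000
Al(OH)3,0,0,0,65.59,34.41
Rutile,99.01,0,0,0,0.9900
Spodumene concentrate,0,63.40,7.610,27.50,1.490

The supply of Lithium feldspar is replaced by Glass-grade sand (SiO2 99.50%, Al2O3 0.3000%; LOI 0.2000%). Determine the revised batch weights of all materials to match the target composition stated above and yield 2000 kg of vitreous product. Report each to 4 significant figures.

Revised batch per 2000 kg vitreous product:
  Glass-grade sand: 344.9 kg
  Al(OH)3: 311.9 kg
  Rutile: 517.7 kg
  Spodumene concentrate: 952.7 kg
Total batch = 2127 kg; LOI loss = 127.3 kg

Each numeric step maintains full precision through every step — rounding to 4 significant figures extends to each working value as shown — every reported number is rounded a single time. The derived quantities, including four oxide percentages, totals, glass mass, LOI, yield, are carried from the weighed amounts on 2000 kg of glass at full precision, as set out in the problem or the answer.
Target oxide masses per 2000 kg vitreous product:
  TiO2: 25.63% × 2000 = 512.6 kg
  SiO2: 47.36% × 2000 = 947.2 kg
  Li2O: 3.625% × 2000 = 72.50 kg
  Al2O3: 23.38% × 2000 = 467.6 kg
Checking each oxide sum from the weights as reported, under the basis named above (summed amounts equal target values given rounding of the digits):
  TiO2: 517.7·0.9901 = 512.6 kg (target 512.6 kg)
  SiO2: 344.9·0.9950 + 952.7·0.6340 = 947.2 kg (target 947.2 kg)
  Li2O: 952.7·0.07610 = 72.50 kg (target 72.50 kg)
  Al2O3: 344.9·0.003000 + 311.9·0.6559 + 952.7·0.2750 = 467.6 kg (target 467.6 kg)
Auditing the glass mass value: net batch after ignition = 2000 kg (summing oxide targets gives 2000 kg; the stated basis being 2000 kg — gaps are rounding artifacts).
Total batch = Σ batch = 2127 kg; LOI loss = Σ batch·LOI = 127.3 kg; the yield ratio, glass ÷ batch: 94.01%.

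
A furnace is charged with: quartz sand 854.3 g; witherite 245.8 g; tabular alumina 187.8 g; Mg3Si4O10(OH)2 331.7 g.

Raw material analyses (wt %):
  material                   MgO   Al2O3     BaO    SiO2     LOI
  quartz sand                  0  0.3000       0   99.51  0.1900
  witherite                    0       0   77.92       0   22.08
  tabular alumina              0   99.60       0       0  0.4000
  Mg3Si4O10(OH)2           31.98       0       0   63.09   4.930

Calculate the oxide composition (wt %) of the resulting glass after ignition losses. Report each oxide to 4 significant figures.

Glass mass = 1547 g (batch 1620 − LOI 73.00).
Composition: MgO 6.859%, Al2O3 12.26%, BaO 12.38%, SiO2 68.50%

Working values appear (rounded to 4 significant digits) in the working — every computation carries exact precision in all steps — a single rounding produces each reported number — the derived quantities (glass mass, totals, yield, LOI, four oxide percentages) are recomputed using the weight values per 1547 g of glass in full precision as given in question or answer.
Per-oxide mass from batch:
  MgO: 331.7·0.3198 = 106.1 g
  Al2O3: 854.3·0.003000 + 187.8·0.9960 = 189.6 g
  BaO: 245.8·0.7792 = 191.5 g
  SiO2: 854.3·0.9951 + 331.7·0.6309 = 1059 g
LOI: 854.3·0.001900 + 245.8·0.2208 + 187.8·0.004000 + 331.7·0.04930 = 73.00 g
batch − LOI leaves glass = 1620 − 73.00 = 1547 g (matching Σ of the oxides)
wt % = 100 × oxide mass / glass mass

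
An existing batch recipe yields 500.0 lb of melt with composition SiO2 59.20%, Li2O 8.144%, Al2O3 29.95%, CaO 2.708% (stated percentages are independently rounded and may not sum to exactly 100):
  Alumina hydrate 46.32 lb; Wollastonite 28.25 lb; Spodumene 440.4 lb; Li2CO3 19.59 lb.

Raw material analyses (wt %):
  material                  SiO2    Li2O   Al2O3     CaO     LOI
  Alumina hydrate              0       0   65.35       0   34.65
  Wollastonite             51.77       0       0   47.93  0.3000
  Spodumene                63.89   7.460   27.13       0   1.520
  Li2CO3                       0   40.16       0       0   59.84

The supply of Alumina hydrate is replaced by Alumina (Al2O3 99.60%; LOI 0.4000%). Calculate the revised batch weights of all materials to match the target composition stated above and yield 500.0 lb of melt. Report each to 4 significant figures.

Working values are rounded off to 4 significant digits when quoted — the whole derivation carries exact precision through every step. Every reported result is rounded only once — the derived quantities (four oxide percentages, the yield, net glass mass, totals, ignition loss) are recomputed at exact precision from the weighed amounts per 500.0 lb of glass, as set out in the problem or the answer.
The oxide mass targets at 500.0 lb melt:
  SiO2: 59.20% × 500.0 = 296.0 lb
  Li2O: 8.144% × 500.0 = 40.72 lb
  Al2O3: 29.95% × 500.0 = 149.8 lb
  CaO: 2.708% × 500.0 = 13.54 lb
Sums-versus-targets review with the batch weights as given, against the basis in use (delivered sums recover each target given rounding of the digits):
  SiO2: 28.25·0.5177 + 440.4·0.6389 = 296.0 lb (target 296.0 lb)
  Li2O: 440.4·0.07460 + 19.59·0.4016 = 40.72 lb (target 40.72 lb)
  Al2O3: 30.39·0.9960 + 440.4·0.2713 = 149.7 lb (target 149.8 lb)
  CaO: 28.25·0.4793 = 13.54 lb (target 13.54 lb)
The glass-mass cross-check: net batch after ignition = 500.0 lb (oxide target masses add up to 500.0 lb; versus the stated basis of 500.0 lb — deltas are rounding alone).
Whole-batch sum: Σ batch = 518.6 lb; ignition loss, Σ(batch × LOI) = 18.62 lb; glass ÷ batch gives a yield of 96.41%.

Revised batch per 500.0 lb melt:
  Alumina: 30.39 lb
  Wollastonite: 28.25 lb
  Spodumene: 440.4 lb
  Li2CO3: 19.59 lb
Total batch = 518.6 lb; LOI loss = 18.62 lb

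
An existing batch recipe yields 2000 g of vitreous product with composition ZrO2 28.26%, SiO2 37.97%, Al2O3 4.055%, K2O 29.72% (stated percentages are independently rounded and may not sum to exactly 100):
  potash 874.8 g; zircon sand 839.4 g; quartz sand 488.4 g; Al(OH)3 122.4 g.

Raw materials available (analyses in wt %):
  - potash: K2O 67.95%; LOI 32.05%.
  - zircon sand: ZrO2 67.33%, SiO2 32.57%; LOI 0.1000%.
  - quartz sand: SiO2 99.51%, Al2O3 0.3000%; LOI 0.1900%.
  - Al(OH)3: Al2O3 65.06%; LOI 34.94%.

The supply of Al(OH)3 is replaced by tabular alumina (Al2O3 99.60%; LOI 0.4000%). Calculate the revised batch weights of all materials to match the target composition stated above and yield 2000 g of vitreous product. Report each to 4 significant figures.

Revised batch per 2000 g vitreous product:
  potash: 874.8 g
  zircon sand: 839.4 g
  quartz sand: 488.4 g
  tabular alumina: 79.95 g
Total batch = 2283 g; LOI loss = 282.5 g

Every computation maintains full precision through the solve; mid-chain values are displayed, with 4-significant-figure rounding, across the worked steps; a single rounding completes each reported number. All derived quantities, including four oxide percentages, the totals, ignition loss, glass mass, yield, are rebuilt starting from the weights on 2000 g of glass in full precision as given in problem or answer.
Target oxide masses per 2000 g vitreous product:
  ZrO2: 28.26% × 2000 = 565.2 g
  SiO2: 37.97% × 2000 = 759.4 g
  Al2O3: 4.055% × 2000 = 81.10 g
  K2O: 29.72% × 2000 = 594.4 g
Mass-balance tally per oxide per the reported batch figures, under the basis named above (delivered sums recover each target inside rounding margins):
  ZrO2: 839.4·0.6733 = 565.2 g (target 565.2 g)
  SiO2: 839.4·0.3257 + 488.4·0.9951 = 759.4 g (target 759.4 g)
  Al2O3: 488.4·0.003000 + 79.95·0.9960 = 81.10 g (target 81.10 g)
  K2O: 874.8·0.6795 = 594.4 g (target 594.4 g)
The glass-mass cross-check: batch total minus LOI = 2000 g (the Σ of target masses is 2000 g; against the stated basis, 2000 g — deltas are rounding alone).
Batch grand total — Σ batch = 2283 g; Σ batch·LOI gives LOI loss = 282.5 g; glass ÷ batch gives a yield of 87.63%.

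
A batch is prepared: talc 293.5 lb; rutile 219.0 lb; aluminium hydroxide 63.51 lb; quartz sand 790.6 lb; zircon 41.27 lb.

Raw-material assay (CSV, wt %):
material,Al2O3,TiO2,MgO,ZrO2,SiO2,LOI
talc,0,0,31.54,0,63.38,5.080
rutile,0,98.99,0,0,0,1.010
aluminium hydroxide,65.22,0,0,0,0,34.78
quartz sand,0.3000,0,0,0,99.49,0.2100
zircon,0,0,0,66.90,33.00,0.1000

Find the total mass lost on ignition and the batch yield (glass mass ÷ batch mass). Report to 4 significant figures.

LOI loss = 40.91 lb; glass = 1367 lb; yield = 97.09%

Intermediates appear with 4-significant-digit rounding between the steps. All arithmetic keeps full precision at all times — every reported figure is rounded just once. Derived quantities are carried in exact precision (glass mass, the totals, the five compositions, ignition loss, yield) using the weight values on 1367 lb of glass, as set out in question or answer.
Loss on ignition, line by line:
  talc: 293.5 × 0.05080 = 14.91 lb
  rutile: 219.0 × 0.01010 = 2.212 lb
  aluminium hydroxide: 63.51 × 0.3478 = 22.09 lb
  quartz sand: 790.6 × 0.002100 = 1.660 lb
  zircon: 41.27 × 0.001000 = 0.04127 lb
Total LOI = 40.91 lb
Glass = batch − LOI = 1408 − 40.91 = 1367 lb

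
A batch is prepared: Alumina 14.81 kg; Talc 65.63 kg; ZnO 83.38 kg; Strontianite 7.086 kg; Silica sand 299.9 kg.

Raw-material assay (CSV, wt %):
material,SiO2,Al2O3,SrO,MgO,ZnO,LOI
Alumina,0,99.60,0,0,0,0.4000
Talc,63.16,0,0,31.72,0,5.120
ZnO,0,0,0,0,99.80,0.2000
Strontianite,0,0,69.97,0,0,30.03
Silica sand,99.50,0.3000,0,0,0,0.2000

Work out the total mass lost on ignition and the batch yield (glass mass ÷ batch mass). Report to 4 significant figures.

LOI loss = 6.314 kg; glass = 464.5 kg; yield = 98.66%

In-progress results are printed, rounded to four significant figures, alongside each step; all arithmetic runs at full precision at each step. Each reported figure carries a single rounding. All derived quantities, including the five compositions, glass mass, the yield, totals, ignition loss, are rebuilt from the weighed amounts at 464.5 kg of glass at full precision as given in the problem or answer text.
LOI of each material in turn:
  Alumina: 14.81 × 0.004000 = 0.05924 kg
  Talc: 65.63 × 0.05120 = 3.360 kg
  ZnO: 83.38 × 0.002000 = 0.1668 kg
  Strontianite: 7.086 × 0.3003 = 2.128 kg
  Silica sand: 299.9 × 0.002000 = 0.5998 kg
Total LOI = 6.314 kg
Glass = batch − LOI = 470.8 − 6.314 = 464.5 kg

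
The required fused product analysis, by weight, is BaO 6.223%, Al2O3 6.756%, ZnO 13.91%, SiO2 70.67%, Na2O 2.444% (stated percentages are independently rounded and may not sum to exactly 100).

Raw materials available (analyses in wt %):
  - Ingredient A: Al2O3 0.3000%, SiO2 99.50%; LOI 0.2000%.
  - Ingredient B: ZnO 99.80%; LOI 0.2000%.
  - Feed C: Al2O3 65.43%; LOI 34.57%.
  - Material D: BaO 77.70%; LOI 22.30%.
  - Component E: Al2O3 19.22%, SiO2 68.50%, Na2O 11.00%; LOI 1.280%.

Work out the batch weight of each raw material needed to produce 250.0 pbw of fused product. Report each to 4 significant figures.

Batch per 250.0 pbw fused product:
  Ingredient A: 139.3 pbw
  Ingredient B: 34.84 pbw
  Feed C: 8.859 pbw
  Material D: 20.02 pbw
  Component E: 55.55 pbw
Total batch = 258.6 pbw; LOI loss = 8.586 pbw; yield = 96.68%

In-progress results are printed (rounded to 4 significant digits) within the worked lines — all arithmetic holds exact precision at all times. Every reported number sees exactly one rounding. Derived quantities, which include five oxide percentages, ignition loss, net glass mass, the yield, totals, are carried at full float precision, as they appear in the problem or the answer, from the batch weights per 250.0 pbw of glass.
Target oxide masses per 250.0 pbw fused product:
  BaO: 6.223% × 250.0 = 15.56 pbw
  Al2O3: 6.756% × 250.0 = 16.89 pbw
  ZnO: 13.91% × 250.0 = 34.78 pbw
  SiO2: 70.67% × 250.0 = 176.7 pbw
  Na2O: 2.444% × 250.0 = 6.110 pbw
A balance pass over the oxides, given the weights on record, relative to the basis at hand (summed amounts equal target values inside rounding margins):
  BaO: 20.02·0.7770 = 15.56 pbw (target 15.56 pbw)
  Al2O3: 139.3·0.003000 + 8.859·0.6543 + 55.55·0.1922 = 16.89 pbw (target 16.89 pbw)
  ZnO: 34.84·0.9980 = 34.77 pbw (target 34.78 pbw)
  SiO2: 139.3·0.9950 + 55.55·0.6850 = 176.7 pbw (target 176.7 pbw)
  Na2O: 55.55·0.1100 = 6.111 pbw (target 6.110 pbw)
Glass-mass sanity pass: Σ batch − LOI loss = 250.0 pbw (targets for the oxides total 250.0 pbw; stated basis 250.0 pbw — rounding explains the deltas).
Adding the batch up: Σ batch = 258.6 pbw; Σ batch·LOI gives LOI loss = 8.586 pbw; glass ÷ batch gives a yield of 96.68%.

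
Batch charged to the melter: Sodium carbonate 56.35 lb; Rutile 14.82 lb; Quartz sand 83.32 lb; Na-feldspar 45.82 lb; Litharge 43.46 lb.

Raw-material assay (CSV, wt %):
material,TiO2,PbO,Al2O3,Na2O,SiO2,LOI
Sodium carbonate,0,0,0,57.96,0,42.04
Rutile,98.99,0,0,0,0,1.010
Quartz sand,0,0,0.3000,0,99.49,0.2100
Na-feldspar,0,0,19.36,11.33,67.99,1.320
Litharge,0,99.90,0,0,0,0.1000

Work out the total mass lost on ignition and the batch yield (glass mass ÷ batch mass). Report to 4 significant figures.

In-progress results are printed, with 4-significant-digit rounding, when written out. All internal work holds full precision through every step; exactly one rounding lands on each reported figure; derived quantities are rebuilt at full float precision (LOI, totals, glass mass, five oxide percentages, the yield) from the batch weights at 219.1 lb of glass, as given in the problem or answer text.
Per-material ignition loss:
  Sodium carbonate: 56.35 × 0.4204 = 23.69 lb
  Rutile: 14.82 × 0.01010 = 0.1497 lb
  Quartz sand: 83.32 × 0.002100 = 0.1750 lb
  Na-feldspar: 45.82 × 0.01320 = 0.6048 lb
  Litharge: 43.46 × 0.001000 = 0.04346 lb
Total LOI = 24.66 lb
Glass = batch − LOI = 243.8 − 24.66 = 219.1 lb

LOI loss = 24.66 lb; glass = 219.1 lb; yield = 89.88%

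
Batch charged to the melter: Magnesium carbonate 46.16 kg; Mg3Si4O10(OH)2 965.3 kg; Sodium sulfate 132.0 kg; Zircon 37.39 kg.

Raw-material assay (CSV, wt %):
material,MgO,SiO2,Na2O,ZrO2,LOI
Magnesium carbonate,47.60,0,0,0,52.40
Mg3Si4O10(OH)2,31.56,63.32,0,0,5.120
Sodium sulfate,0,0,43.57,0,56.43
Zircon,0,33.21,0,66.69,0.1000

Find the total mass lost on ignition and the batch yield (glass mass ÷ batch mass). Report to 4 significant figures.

In-progress results are displayed, rounded to four significant figures, at each printed step; exact precision is carried throughout; a single rounding produces each reported result. All derived quantities, including glass mass, LOI, the yield, four oxide percentages, totals, are rebuilt from the weighed amounts for 1033 kg of glass at exact precision, precisely as stated by the problem or answer text.
LOI of each material in turn:
  Magnesium carbonate: 46.16 × 0.5240 = 24.19 kg
  Mg3Si4O10(OH)2: 965.3 × 0.05120 = 49.42 kg
  Sodium sulfate: 132.0 × 0.5643 = 74.49 kg
  Zircon: 37.39 × 0.001000 = 0.03739 kg
Total LOI = 148.1 kg
Glass = batch − LOI = 1181 − 148.1 = 1033 kg

LOI loss = 148.1 kg; glass = 1033 kg; yield = 87.46%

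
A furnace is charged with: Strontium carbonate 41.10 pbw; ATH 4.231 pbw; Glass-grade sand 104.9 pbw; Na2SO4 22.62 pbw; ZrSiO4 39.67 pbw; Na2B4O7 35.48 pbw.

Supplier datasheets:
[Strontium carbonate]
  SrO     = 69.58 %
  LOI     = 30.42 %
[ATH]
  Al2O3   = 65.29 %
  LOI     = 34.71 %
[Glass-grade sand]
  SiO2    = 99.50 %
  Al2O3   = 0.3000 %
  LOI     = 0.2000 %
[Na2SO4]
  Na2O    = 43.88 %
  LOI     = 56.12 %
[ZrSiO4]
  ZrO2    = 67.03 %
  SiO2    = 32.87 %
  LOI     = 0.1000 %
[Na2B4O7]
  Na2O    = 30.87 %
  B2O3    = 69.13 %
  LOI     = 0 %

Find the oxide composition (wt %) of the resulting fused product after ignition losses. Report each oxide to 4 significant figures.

Glass mass = 221.1 pbw (batch 248.0 − LOI 26.92).
Composition: ZrO2 12.03%, SiO2 53.11%, Al2O3 1.392%, Na2O 9.444%, B2O3 11.09%, SrO 12.93%

Values along the way appear rounded to 4 significant digits in the working; the working math carries full float precision through the solve; a single rounding completes each reported value; all derived quantities (totals, net glass mass, yield, the six compositions, ignition loss) are re-derived at exact precision from the weighed amounts for 221.1 pbw of glass, exactly as shown in question or answer.
Oxide masses out of the charge:
  ZrO2: 39.67·0.6703 = 26.59 pbw
  SiO2: 104.9·0.9950 + 39.67·0.3287 = 117.4 pbw
  Al2O3: 4.231·0.6529 + 104.9·0.003000 = 3.077 pbw
  Na2O: 22.62·0.4388 + 35.48·0.3087 = 20.88 pbw
  B2O3: 35.48·0.6913 = 24.53 pbw
  SrO: 41.10·0.6958 = 28.60 pbw
LOI: 41.10·0.3042 + 4.231·0.3471 + 104.9·0.002000 + 22.62·0.5612 + 39.67·0.001000 = 26.92 pbw
batch − LOI leaves glass = 248.0 − 26.92 = 221.1 pbw (the oxide masses sum to this)
each oxide over glass, ×100, is wt %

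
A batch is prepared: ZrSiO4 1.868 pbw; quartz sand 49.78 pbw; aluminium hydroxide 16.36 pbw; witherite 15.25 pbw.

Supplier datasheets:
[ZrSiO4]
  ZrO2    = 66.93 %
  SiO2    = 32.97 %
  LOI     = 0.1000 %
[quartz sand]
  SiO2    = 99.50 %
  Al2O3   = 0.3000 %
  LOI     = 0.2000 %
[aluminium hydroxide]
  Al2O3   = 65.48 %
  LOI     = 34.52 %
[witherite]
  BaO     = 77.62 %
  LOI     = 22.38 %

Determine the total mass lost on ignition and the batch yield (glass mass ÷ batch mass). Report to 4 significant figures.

The working math runs at exact precision from start to finish; rounding to four significant digits extends to every working value as shown; a single rounding produces every reported number — all derived quantities (ignition loss, the totals, the four compositions, yield, net glass mass) are re-derived using the weight values on 74.10 pbw of glass at full precision, as they appear in problem or answer.
LOI of each material in turn:
  ZrSiO4: 1.868 × 0.001000 = 0.001868 pbw
  quartz sand: 49.78 × 0.002000 = 0.09956 pbw
  aluminium hydroxide: 16.36 × 0.3452 = 5.647 pbw
  witherite: 15.25 × 0.2238 = 3.413 pbw
Total LOI = 9.162 pbw
Glass = batch − LOI = 83.26 − 9.162 = 74.10 pbw

LOI loss = 9.162 pbw; glass = 74.10 pbw; yield = 89.00%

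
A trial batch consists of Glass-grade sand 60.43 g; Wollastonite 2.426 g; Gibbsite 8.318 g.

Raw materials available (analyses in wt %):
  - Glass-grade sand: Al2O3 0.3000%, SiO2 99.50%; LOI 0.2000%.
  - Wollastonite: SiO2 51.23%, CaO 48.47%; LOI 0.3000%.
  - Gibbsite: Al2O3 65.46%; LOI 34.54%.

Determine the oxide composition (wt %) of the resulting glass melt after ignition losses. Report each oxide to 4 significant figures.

Exact precision is held throughout; working values are shown, rounded to four significant digits, at each printed step — each reported figure is rounded only once; the derived quantities, which include yield, totals, ignition loss, net glass mass, the three compositions, are re-derived at full precision, as set out in either problem or answer, using the weight values for 68.17 g of glass.
What the batch supplies per oxide:
  Al2O3: 60.43·0.003000 + 8.318·0.6546 = 5.626 g
  SiO2: 60.43·0.9950 + 2.426·0.5123 = 61.37 g
  CaO: 2.426·0.4847 = 1.176 g
LOI: 60.43·0.002000 + 2.426·0.003000 + 8.318·0.3454 = 3.001 g
Resulting glass, batch − LOI: 71.17 − 3.001 = 68.17 g (matching Σ of the oxides)
wt % = oxide mass / glass mass × 100

Glass mass = 68.17 g (batch 71.17 − LOI 3.001).
Composition: Al2O3 8.253%, SiO2 90.02%, CaO 1.725%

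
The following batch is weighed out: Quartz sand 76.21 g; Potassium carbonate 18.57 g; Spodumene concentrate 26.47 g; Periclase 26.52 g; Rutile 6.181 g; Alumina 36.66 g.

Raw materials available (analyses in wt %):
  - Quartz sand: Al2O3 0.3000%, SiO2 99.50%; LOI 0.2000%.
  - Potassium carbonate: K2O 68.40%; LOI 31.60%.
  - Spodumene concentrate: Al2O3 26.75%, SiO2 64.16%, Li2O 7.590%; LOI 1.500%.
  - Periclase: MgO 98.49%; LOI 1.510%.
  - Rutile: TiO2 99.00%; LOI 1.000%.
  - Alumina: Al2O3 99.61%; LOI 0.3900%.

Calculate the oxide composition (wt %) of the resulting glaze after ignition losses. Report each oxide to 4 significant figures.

Glass mass = 183.6 g (batch 190.6 − LOI 7.023).
Composition: Al2O3 23.87%, TiO2 3.333%, MgO 14.23%, SiO2 50.55%, K2O 6.919%, Li2O 1.094%

All arithmetic carries full precision from first step to last. In-progress results are printed (rounded to four significant figures) alongside each step. Each reported value is rounded exactly once. The derived quantities, including LOI, net glass mass, the six compositions, totals, the yield, are carried from the batch weights for 183.6 g of glass at exact precision exactly as shown in the problem or the answer.
Oxide-by-oxide delivered mass:
  Al2O3: 76.21·0.003000 + 26.47·0.2675 + 36.66·0.9961 = 43.83 g
  TiO2: 6.181·0.9900 = 6.119 g
  MgO: 26.52·0.9849 = 26.12 g
  SiO2: 76.21·0.9950 + 26.47·0.6416 = 92.81 g
  K2O: 18.57·0.6840 = 12.70 g
  Li2O: 26.47·0.07590 = 2.009 g
LOI: 76.21·0.002000 + 18.57·0.3160 + 26.47·0.01500 + 26.52·0.01510 + 6.181·0.01000 + 36.66·0.003900 = 7.023 g
The glass mass, total less LOI, = 190.6 − 7.023 = 183.6 g (the oxide masses sum to this)
wt % = oxide mass / glass mass × 100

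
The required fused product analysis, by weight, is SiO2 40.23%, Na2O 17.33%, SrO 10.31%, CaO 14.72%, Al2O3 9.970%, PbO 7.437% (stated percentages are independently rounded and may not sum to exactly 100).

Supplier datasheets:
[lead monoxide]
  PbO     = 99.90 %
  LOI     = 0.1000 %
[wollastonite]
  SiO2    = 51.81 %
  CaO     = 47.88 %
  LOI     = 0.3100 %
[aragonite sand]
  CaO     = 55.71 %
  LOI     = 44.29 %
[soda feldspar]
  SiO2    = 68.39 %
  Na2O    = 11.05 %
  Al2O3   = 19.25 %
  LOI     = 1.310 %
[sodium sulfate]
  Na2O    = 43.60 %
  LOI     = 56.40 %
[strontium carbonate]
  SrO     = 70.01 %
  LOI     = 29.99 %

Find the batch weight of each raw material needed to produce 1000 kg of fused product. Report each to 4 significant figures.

Batch per 1000 kg fused product:
  lead monoxide: 74.44 kg
  wollastonite: 92.83 kg
  aragonite sand: 184.4 kg
  soda feldspar: 517.9 kg
  sodium sulfate: 266.2 kg
  strontium carbonate: 147.3 kg
Total batch = 1283 kg; LOI loss = 283.1 kg; yield = 77.93%

Intermediates are printed (rounded to 4 significant figures) in the printout; all internal work runs at full precision from start to finish — every reported value includes exactly one rounding. All derived quantities, including yield, LOI, totals, the six compositions, net glass mass, are carried from the batch weights on 1000 kg of glass in full precision, as quoted within the problem or answer text.
Oxide mass targets, per 1000 kg fused product:
  SiO2: 40.23% × 1000 = 402.3 kg
  Na2O: 17.33% × 1000 = 173.3 kg
  SrO: 10.31% × 1000 = 103.1 kg
  CaO: 14.72% × 1000 = 147.2 kg
  Al2O3: 9.970% × 1000 = 99.70 kg
  PbO: 7.437% × 1000 = 74.37 kg
Balance tally, oxide-wise, per the reported batch figures, at the basis given (target by target, the sums agree modulo rounding of the values):
  SiO2: 92.83·0.5181 + 517.9·0.6839 = 402.3 kg (target 402.3 kg)
  Na2O: 517.9·0.1105 + 266.2·0.4360 = 173.3 kg (target 173.3 kg)
  SrO: 147.3·0.7001 = 103.1 kg (target 103.1 kg)
  CaO: 92.83·0.4788 + 184.4·0.5571 = 147.2 kg (target 147.2 kg)
  Al2O3: 517.9·0.1925 = 99.70 kg (target 99.70 kg)
  PbO: 74.44·0.9990 = 74.37 kg (target 74.37 kg)
Auditing the glass mass value: net batch after ignition = 999.9 kg (oxide target masses add up to 1000 kg; basis as stated: 1000 kg — gaps are rounding artifacts).
Whole-batch sum: Σ batch = 1283 kg; ignition loss, Σ(batch × LOI) = 283.1 kg; glass ÷ batch gives a yield of 77.93%.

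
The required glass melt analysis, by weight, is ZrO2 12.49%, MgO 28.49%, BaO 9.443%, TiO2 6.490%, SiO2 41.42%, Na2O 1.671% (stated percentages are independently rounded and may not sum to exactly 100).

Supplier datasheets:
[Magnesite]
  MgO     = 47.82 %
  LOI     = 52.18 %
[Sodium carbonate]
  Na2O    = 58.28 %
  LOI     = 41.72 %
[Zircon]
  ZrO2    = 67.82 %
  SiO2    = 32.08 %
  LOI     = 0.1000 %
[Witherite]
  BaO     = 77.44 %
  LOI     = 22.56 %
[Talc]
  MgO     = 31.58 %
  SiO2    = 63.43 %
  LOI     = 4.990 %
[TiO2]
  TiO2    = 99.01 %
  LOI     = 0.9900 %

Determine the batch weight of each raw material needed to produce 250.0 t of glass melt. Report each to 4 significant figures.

Batch per 250.0 t glass melt:
  Magnesite: 56.51 t
  Sodium carbonate: 7.168 t
  Zircon: 46.04 t
  Witherite: 30.48 t
  Talc: 140.0 t
  TiO2: 16.39 t
Total batch = 296.6 t; LOI loss = 46.55 t; yield = 84.31%

Intermediates are printed rounded to four significant figures in the working; all arithmetic carries full precision at every stage — every reported result is rounded exactly once — all derived quantities are re-derived from the weighed amounts on 250.0 t of glass at exact precision (the yield, the six compositions, the totals, net glass mass, LOI), as quoted within the question or the answer.
Per-oxide target masses for 250.0 t glass melt:
  ZrO2: 12.49% × 250.0 = 31.22 t
  MgO: 28.49% × 250.0 = 71.22 t
  BaO: 9.443% × 250.0 = 23.61 t
  TiO2: 6.490% × 250.0 = 16.23 t
  SiO2: 41.42% × 250.0 = 103.6 t
  Na2O: 1.671% × 250.0 = 4.178 t
Oxide-by-oxide audit given the weights on record, at the basis given (oxide sums agree with the targets modulo rounding of the values):
  ZrO2: 46.04·0.6782 = 31.22 t (target 31.22 t)
  MgO: 56.51·0.4782 + 140.0·0.3158 = 71.24 t (target 71.22 t)
  BaO: 30.48·0.7744 = 23.60 t (target 23.61 t)
  TiO2: 16.39·0.9901 = 16.23 t (target 16.23 t)
  SiO2: 46.04·0.3208 + 140.0·0.6343 = 103.6 t (target 103.6 t)
  Na2O: 7.168·0.5828 = 4.178 t (target 4.178 t)
Glass-mass closure: net batch after ignition = 250.0 t (per-oxide target masses sum to 250.0 t; the stated basis being 250.0 t — deltas are rounding alone).
Batch grand total — Σ batch = 296.6 t; Σ batch·LOI gives LOI loss = 46.55 t; yield = glass ÷ total batch = 84.31%.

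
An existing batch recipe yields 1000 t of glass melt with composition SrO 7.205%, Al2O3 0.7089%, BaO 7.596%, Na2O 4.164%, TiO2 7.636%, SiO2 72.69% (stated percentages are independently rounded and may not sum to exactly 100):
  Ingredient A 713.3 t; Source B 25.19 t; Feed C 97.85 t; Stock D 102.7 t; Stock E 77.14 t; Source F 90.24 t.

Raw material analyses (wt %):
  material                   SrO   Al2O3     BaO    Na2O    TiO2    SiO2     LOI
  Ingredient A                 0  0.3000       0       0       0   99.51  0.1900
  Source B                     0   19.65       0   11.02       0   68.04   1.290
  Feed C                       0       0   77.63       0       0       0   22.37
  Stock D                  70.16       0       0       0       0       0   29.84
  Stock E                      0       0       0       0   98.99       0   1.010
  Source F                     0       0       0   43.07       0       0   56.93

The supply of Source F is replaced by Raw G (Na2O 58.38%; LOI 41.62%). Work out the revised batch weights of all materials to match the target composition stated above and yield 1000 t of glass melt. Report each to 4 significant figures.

Revised batch per 1000 t glass melt:
  Ingredient A: 713.3 t
  Source B: 25.19 t
  Feed C: 97.85 t
  Stock D: 102.7 t
  Stock E: 77.14 t
  Raw G: 66.57 t
Total batch = 1083 t; LOI loss = 82.70 t

The intermediate values are shown rounded off to 4 significant figures between the steps — every computation keeps exact precision at each step. Exactly one rounding is applied to every reported value. The derived quantities, which include ignition loss, the six compositions, totals, glass mass, yield, are computed in full float precision, exactly as printed in either problem or answer, from the batch weights on 1000 t of glass.
Target masses of each oxide per 1000 t glass melt:
  SrO: 7.205% × 1000 = 72.05 t
  Al2O3: 0.7089% × 1000 = 7.089 t
  BaO: 7.596% × 1000 = 75.96 t
  Na2O: 4.164% × 1000 = 41.64 t
  TiO2: 7.636% × 1000 = 76.36 t
  SiO2: 72.69% × 1000 = 726.9 t
Balance tally, oxide-wise, using the reported weights, under the basis named above (summed amounts equal target values inside rounding margins):
  SrO: 102.7·0.7016 = 72.05 t (target 72.05 t)
  Al2O3: 713.3·0.003000 + 25.19·0.1965 = 7.090 t (target 7.089 t)
  BaO: 97.85·0.7763 = 75.96 t (target 75.96 t)
  Na2O: 25.19·0.1102 + 66.57·0.5838 = 41.64 t (target 41.64 t)
  TiO2: 77.14·0.9899 = 76.36 t (target 76.36 t)
  SiO2: 713.3·0.9951 + 25.19·0.6804 = 726.9 t (target 726.9 t)
Consistency of the glass mass: total batch − LOI = 1000 t (per-oxide target masses sum to 1000 t; against the stated basis, 1000 t — differing by rounding only).
Batch grand total — Σ batch = 1083 t; Σ batch·LOI gives LOI loss = 82.70 t; the yield ratio, glass ÷ batch: 92.36%.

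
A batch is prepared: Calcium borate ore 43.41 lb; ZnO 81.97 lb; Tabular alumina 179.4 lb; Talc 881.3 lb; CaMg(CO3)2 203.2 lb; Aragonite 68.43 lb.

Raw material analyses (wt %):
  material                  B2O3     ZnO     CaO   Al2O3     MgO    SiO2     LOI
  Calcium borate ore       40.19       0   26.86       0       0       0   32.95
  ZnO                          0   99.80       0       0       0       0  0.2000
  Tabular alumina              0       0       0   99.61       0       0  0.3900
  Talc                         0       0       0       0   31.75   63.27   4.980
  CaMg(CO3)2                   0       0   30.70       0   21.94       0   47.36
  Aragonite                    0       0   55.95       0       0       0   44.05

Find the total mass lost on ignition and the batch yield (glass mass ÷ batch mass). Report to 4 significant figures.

Mid-chain values appear, rounded to 4 significant digits, between the steps — each numeric step runs at exact precision from first step to last; each reported result carries a single rounding. Derived quantities (six oxide percentages, glass mass, totals, yield, ignition loss) are recomputed at full float precision using the weight values at 1272 lb of glass precisely as stated by either problem or answer.
Loss on ignition, line by line:
  Calcium borate ore: 43.41 × 0.3295 = 14.30 lb
  ZnO: 81.97 × 0.002000 = 0.1639 lb
  Tabular alumina: 179.4 × 0.003900 = 0.6997 lb
  Talc: 881.3 × 0.04980 = 43.89 lb
  CaMg(CO3)2: 203.2 × 0.4736 = 96.24 lb
  Aragonite: 68.43 × 0.4405 = 30.14 lb
Total LOI = 185.4 lb
Glass = batch − LOI = 1458 − 185.4 = 1272 lb

LOI loss = 185.4 lb; glass = 1272 lb; yield = 87.28%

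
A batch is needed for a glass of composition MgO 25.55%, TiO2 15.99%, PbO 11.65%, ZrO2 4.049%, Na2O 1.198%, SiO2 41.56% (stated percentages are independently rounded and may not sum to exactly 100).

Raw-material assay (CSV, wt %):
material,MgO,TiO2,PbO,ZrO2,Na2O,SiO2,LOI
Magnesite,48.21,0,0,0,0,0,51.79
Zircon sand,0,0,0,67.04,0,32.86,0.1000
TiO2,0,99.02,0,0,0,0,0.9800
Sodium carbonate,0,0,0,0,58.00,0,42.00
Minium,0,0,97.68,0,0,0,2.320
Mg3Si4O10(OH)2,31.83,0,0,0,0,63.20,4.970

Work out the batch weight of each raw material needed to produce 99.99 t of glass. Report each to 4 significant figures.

Batch per 99.99 t glass:
  Magnesite: 11.65 t
  Zircon sand: 6.039 t
  TiO2: 16.15 t
  Sodium carbonate: 2.065 t
  Minium: 11.93 t
  Mg3Si4O10(OH)2: 62.61 t
Total batch = 110.4 t; LOI loss = 10.45 t; yield = 90.53%

Each numeric step holds full precision end to end. The intermediate values are shown (rounded to 4 significant digits) in the working. Every reported result takes just one rounding; derived quantities are re-derived starting from the weights at 99.99 t of glass at exact precision (net glass mass, LOI, six oxide percentages, yield, totals) as given in the problem or answer text.
Oxide mass targets, per 99.99 t glass:
  MgO: 25.55% × 99.99 = 25.55 t
  TiO2: 15.99% × 99.99 = 15.99 t
  PbO: 11.65% × 99.99 = 11.65 t
  ZrO2: 4.049% × 99.99 = 4.049 t
  Na2O: 1.198% × 99.99 = 1.198 t
  SiO2: 41.56% × 99.99 = 41.56 t
Per-oxide balance check using the reported weights, versus the basis set out (sum by sum, the targets are met net of answer rounding effects):
  MgO: 11.65·0.4821 + 62.61·0.3183 = 25.55 t (target 25.55 t)
  TiO2: 16.15·0.9902 = 15.99 t (target 15.99 t)
  PbO: 11.93·0.9768 = 11.65 t (target 11.65 t)
  ZrO2: 6.039·0.6704 = 4.049 t (target 4.049 t)
  Na2O: 2.065·0.5800 = 1.198 t (target 1.198 t)
  SiO2: 6.039·0.3286 + 62.61·0.6320 = 41.55 t (target 41.56 t)
Glass mass check: total batch − LOI = 99.99 t (oxide target masses add up to 99.99 t; versus the stated basis of 99.99 t — rounding explains the deltas).
Summing the batch: Σ batch = 110.4 t; LOI removed, Σ of batch·LOI: 10.45 t; yield: glass divided by total = 90.53%.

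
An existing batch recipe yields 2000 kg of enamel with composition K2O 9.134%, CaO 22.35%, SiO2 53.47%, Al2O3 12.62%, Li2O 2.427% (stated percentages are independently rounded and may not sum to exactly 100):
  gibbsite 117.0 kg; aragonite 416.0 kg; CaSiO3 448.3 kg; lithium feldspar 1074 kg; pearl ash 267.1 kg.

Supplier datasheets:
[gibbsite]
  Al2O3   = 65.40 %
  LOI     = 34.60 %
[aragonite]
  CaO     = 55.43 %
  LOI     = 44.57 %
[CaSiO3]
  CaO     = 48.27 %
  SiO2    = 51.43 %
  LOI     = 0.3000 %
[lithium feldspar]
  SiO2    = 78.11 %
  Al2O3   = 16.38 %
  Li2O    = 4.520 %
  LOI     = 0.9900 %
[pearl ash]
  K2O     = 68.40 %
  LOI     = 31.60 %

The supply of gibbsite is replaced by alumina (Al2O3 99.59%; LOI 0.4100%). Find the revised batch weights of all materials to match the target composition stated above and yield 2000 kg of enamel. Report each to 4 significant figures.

Revised batch per 2000 kg enamel:
  alumina: 76.81 kg
  aragonite: 416.0 kg
  CaSiO3: 448.3 kg
  lithium feldspar: 1074 kg
  pearl ash: 267.1 kg
Total batch = 2282 kg; LOI loss = 282.1 kg

Working values are printed rounded to four significant digits when written out — every computation runs at exact precision through the solve; every reported result takes a single rounding; derived quantities (totals, the yield, five oxide percentages, glass mass, LOI) are carried from the weighed amounts at 2000 kg of glass in full precision, as they appear in the problem or answer text.
Target masses of each oxide per 2000 kg enamel:
  K2O: 9.134% × 2000 = 182.7 kg
  CaO: 22.35% × 2000 = 447.0 kg
  SiO2: 53.47% × 2000 = 1069 kg
  Al2O3: 12.62% × 2000 = 252.4 kg
  Li2O: 2.427% × 2000 = 48.54 kg
Verifying the oxide balance using the reported weights, against the basis in use (delivered sums recover each target exact up to rounding of places):
  K2O: 267.1·0.6840 = 182.7 kg (target 182.7 kg)
  CaO: 416.0·0.5543 + 448.3·0.4827 = 447.0 kg (target 447.0 kg)
  SiO2: 448.3·0.5143 + 1074·0.7811 = 1069 kg (target 1069 kg)
  Al2O3: 76.81·0.9959 + 1074·0.1638 = 252.4 kg (target 252.4 kg)
  Li2O: 1074·0.04520 = 48.54 kg (target 48.54 kg)
The glass-mass cross-check: whole batch net of LOI = 2000 kg (targets for the oxides total 2000 kg; against the stated basis, 2000 kg — gaps are rounding artifacts).
Adding the batch up: Σ batch = 2282 kg; loss to ignition Σ batch·LOI = 282.1 kg; yield = glass ÷ total batch = 87.64%.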